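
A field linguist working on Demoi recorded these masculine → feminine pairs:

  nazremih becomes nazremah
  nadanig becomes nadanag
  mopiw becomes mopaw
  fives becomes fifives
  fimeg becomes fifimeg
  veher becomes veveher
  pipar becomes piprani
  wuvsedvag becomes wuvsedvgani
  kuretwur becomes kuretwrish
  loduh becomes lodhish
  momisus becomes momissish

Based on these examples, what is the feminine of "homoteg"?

"homoteg" has last vowel 'e'. The stems whose last vowel is 'e' (fives → fifives, fimeg → fifimeg, veher → veveher) repeat the first consonant+vowel as a prefix.
The other patterns: stems whose last vowel is 'i' change the last vowel to 'a'; stems whose last vowel is 'a' delete the last vowel and add -ani; stems whose last vowel is 'u' delete the last vowel and add -ish.
So homoteg → hohomoteg.

hohomoteg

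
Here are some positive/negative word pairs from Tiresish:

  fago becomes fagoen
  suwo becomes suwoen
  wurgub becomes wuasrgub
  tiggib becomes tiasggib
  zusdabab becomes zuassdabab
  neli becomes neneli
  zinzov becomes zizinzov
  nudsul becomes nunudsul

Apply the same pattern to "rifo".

tiggib and neli both have last vowel 'i' yet inflect differently (tiasggib, neneli), so the last vowel is not what conditions the rule; the final letter is.
"rifo" ends in -o. The stems ending in -o (fago → fagoen, suwo → suwoen) add -en.
So rifo → rifoen.

rifoen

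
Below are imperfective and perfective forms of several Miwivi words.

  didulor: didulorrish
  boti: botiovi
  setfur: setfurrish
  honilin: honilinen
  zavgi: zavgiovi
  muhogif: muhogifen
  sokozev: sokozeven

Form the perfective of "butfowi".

butfowiovi

boti and honilin both have last vowel 'i' yet inflect differently (botiovi, honilinen), so the last vowel is not what conditions the rule; the final letter is.
"butfowi" ends in -i. The stems ending in -i (boti → botiovi, zavgi → zavgiovi) add -ovi.
So butfowi → butfowiovi.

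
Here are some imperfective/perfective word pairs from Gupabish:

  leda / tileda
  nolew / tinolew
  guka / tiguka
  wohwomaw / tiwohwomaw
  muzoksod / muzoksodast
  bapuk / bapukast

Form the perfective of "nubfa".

"nubfa" ends in -a. The stems ending in -a (leda → tileda, guka → tiguka) add the prefix ti-.
So nubfa → tinubfa.

tinubfa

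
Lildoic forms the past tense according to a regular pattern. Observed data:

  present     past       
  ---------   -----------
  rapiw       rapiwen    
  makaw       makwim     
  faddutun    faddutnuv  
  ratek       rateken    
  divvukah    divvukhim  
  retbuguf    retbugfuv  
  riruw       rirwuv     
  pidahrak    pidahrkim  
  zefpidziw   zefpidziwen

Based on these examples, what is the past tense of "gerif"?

riruw and makaw both end in -w yet inflect differently (rirwuv, makwim), so the final letter is not what conditions the rule; the last vowel is.
"gerif" has last vowel 'i'. The stems whose last vowel is 'i' (rapiw → rapiwen, zefpidziw → zefpidziwen) add -en.
So gerif → gerifen.

gerifen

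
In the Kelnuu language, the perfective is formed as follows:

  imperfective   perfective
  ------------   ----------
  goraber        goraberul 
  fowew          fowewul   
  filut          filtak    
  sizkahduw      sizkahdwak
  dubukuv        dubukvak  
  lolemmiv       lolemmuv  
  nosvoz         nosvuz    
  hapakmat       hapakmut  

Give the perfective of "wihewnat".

fowew and sizkahduw both end in -w yet inflect differently (fowewul, sizkahdwak), so the final letter is not what conditions the rule; the last vowel is.
"wihewnat" has last vowel 'a'. The one such stem in the data (hapakmat → hapakmut) changes the last vowel to 'u' (as do lolemmiv, nosvoz), so the same rule applies.
So wihewnat → wihewnut.

wihewnut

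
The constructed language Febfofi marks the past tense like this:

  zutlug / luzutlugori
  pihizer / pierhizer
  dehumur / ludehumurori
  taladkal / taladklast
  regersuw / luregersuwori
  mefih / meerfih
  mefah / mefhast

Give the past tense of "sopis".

"sopis" has last vowel 'i'. The one such stem in the data (mefih → meerfih) inserts -er- after the first vowel (as does pihizer), so the same rule applies.
So sopis → soerpis.

soerpis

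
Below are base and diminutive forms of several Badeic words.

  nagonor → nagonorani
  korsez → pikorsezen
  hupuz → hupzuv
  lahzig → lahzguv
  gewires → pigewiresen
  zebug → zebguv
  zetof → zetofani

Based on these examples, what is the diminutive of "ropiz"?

ropzuv

"ropiz" has last vowel 'i'. The one such stem in the data (lahzig → lahzguv) deletes the last vowel and adds -uv (as do zebug, hupuz), so the same rule applies.
So ropiz → ropzuv.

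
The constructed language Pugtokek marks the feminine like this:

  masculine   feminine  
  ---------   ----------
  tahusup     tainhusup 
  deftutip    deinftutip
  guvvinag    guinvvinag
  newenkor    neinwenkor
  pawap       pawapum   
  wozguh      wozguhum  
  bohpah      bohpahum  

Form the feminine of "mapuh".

mapuhum

tahusup and pawap both end in -p yet inflect differently (tainhusup, pawapum), so the final letter is not what conditions the rule; the number of vowels is.
"mapuh" has 2 vowels. The stems with 2 vowels (pawap → pawapum, wozguh → wozguhum, bohpah → bohpahum) add -um.
The other pattern: stems with 3 vowels insert -in- after the first vowel.
So mapuh → mapuhum.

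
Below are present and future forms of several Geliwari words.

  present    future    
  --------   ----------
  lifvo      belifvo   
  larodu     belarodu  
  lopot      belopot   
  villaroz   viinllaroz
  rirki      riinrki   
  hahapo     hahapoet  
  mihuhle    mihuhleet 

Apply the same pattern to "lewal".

"lewal" begins with l-. The stems beginning with l- (larodu → belarodu, lifvo → belifvo, lopot → belopot) add the prefix be-.
The other patterns: stems beginning with h- or m- add -et; stems beginning with r- or v- insert -in- after the first vowel.
So lewal → belewal.

belewal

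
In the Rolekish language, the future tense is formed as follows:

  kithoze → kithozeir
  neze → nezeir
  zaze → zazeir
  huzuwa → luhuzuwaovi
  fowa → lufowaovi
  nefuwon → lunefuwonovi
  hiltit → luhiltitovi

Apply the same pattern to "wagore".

wagoreir

neze and nefuwon both begin with n- yet inflect differently (nezeir, lunefuwonovi), so the first letter is not what conditions the rule; the final letter is.
"wagore" ends in -e. The stems ending in -e (kithoze → kithozeir, neze → nezeir, zaze → zazeir) add -ir.
So wagore → wagoreir.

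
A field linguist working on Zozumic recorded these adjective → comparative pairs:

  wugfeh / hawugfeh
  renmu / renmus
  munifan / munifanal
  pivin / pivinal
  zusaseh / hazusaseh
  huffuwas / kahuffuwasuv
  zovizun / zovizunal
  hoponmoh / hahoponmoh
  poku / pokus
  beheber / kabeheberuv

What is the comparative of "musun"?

musunal

renmu and zovizun both have last vowel 'u' yet inflect differently (renmus, zovizunal), so the last vowel is not what conditions the rule; the final letter is.
"musun" ends in -n. The stems ending in -n (pivin → pivinal, zovizun → zovizunal, munifan → munifanal) add -al.
The other patterns: stems ending in -u drop the final letter and add -us; stems ending in -h add the prefix ha-; stems ending in -r or -s add ka- … -uv around the stem.
So musun → musunal.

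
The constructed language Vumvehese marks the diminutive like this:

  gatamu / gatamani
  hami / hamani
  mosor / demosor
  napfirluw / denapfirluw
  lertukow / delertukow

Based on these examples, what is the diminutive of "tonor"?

detonor

gatamu and napfirluw both have last vowel 'u' yet inflect differently (gatamani, denapfirluw), so the last vowel is not what conditions the rule; whether the stem ends in a vowel or a consonant is.
"tonor" ends in a consonant. The stems ending in a consonant (mosor → demosor, napfirluw → denapfirluw, lertukow → delertukow) add the prefix de-.
The other pattern: stems ending in a vowel drop the final letter and add -ani.
So tonor → detonor.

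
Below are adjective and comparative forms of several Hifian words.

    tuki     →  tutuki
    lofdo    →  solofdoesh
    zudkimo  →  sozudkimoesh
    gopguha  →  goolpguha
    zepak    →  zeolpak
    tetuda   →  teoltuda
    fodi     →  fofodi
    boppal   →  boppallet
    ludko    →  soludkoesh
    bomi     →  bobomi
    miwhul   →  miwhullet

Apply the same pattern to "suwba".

suolwba

boppal and tetuda both have last vowel 'a' yet inflect differently (boppallet, teoltuda), so the last vowel is not what conditions the rule; the final letter is.
"suwba" ends in -a. The stems ending in -a (tetuda → teoltuda, gopguha → goolpguha) insert -ol- after the first vowel.
The other patterns: stems ending in -i repeat the first consonant+vowel as a prefix; stems ending in -o add so- … -esh around the stem; stems ending in -l double the final consonant and add -et.
So suwba → suolwba.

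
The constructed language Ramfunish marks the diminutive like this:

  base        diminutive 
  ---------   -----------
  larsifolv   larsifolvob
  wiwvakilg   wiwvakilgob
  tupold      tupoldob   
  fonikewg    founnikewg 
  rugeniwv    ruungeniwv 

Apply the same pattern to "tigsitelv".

tigsitelvob

"tigsitelv" has second-to-last letter 'l'. The stems whose second-to-last letter is 'l' (larsifolv → larsifolvob, wiwvakilg → wiwvakilgob, tupold → tupoldob) add -ob.
So tigsitelv → tigsitelvob.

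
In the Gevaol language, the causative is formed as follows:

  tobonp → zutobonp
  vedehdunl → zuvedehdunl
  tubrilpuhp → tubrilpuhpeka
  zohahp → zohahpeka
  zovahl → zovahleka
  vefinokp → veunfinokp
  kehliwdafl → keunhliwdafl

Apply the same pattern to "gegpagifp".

geungpagifp

tobonp and tubrilpuhp both end in -p yet inflect differently (zutobonp, tubrilpuhpeka), so the final letter is not what conditions the rule; the second-to-last letter is.
"gegpagifp" has second-to-last letter 'f'. The one such stem in the data (kehliwdafl → keunhliwdafl) inserts -un- after the first vowel (as does vefinokp), so the same rule applies.
The other patterns: stems whose second-to-last letter is 'n' add the prefix zu-; stems whose second-to-last letter is 'h' add -eka.
So gegpagifp → geungpagifp.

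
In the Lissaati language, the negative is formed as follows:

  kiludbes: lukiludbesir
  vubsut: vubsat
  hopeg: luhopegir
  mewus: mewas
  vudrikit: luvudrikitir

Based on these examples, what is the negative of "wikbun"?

mewus and kiludbes both end in -s yet inflect differently (mewas, lukiludbesir), so the final letter is not what conditions the rule; the last vowel is.
"wikbun" has last vowel 'u'. The stems whose last vowel is 'u' (mewus → mewas, vubsut → vubsat) change the last vowel to 'a'.
The other pattern: stems whose last vowel is 'e' or 'i' add lu- … -ir around the stem.
So wikbun → wikban.

wikban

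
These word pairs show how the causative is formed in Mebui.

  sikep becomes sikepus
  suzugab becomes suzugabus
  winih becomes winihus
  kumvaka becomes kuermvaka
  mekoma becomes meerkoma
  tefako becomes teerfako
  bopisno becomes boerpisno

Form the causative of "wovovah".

wovovahus

suzugab and kumvaka both have last vowel 'a' yet inflect differently (suzugabus, kuermvaka), so the last vowel is not what conditions the rule; whether the stem ends in a vowel or a consonant is.
"wovovah" ends in a consonant. The stems ending in a consonant (sikep → sikepus, suzugab → suzugabus, winih → winihus) add -us.
So wovovah → wovovahus.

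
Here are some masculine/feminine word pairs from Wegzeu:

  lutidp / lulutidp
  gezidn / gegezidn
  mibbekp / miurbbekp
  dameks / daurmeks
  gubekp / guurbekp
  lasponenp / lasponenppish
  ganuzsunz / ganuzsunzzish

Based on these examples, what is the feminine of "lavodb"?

lutidp and mibbekp both end in -p yet inflect differently (lulutidp, miurbbekp), so the final letter is not what conditions the rule; the second-to-last letter is.
"lavodb" has second-to-last letter 'd'. The stems whose second-to-last letter is 'd' (lutidp → lulutidp, gezidn → gegezidn) repeat the first consonant+vowel as a prefix.
The other patterns: stems whose second-to-last letter is 'k' insert -ur- after the first vowel; stems whose second-to-last letter is 'n' double the final consonant and add -ish.
So lavodb → lalavodb.

lalavodb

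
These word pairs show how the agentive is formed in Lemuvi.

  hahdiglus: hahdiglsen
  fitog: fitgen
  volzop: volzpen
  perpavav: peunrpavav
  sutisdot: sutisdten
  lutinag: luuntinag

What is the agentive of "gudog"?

lutinag and fitog both end in -g yet inflect differently (luuntinag, fitgen), so the final letter is not what conditions the rule; the last vowel is.
"gudog" has last vowel 'o'. The stems whose last vowel is 'o' (sutisdot → sutisdten, fitog → fitgen, volzop → volzpen) delete the last vowel and add -en.
So gudog → gudgen.

gudgen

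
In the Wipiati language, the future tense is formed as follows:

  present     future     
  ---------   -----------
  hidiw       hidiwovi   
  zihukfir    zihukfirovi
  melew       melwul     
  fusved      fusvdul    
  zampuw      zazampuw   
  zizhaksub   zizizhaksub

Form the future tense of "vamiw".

vamiwovi

hidiw and melew both end in -w yet inflect differently (hidiwovi, melwul), so the final letter is not what conditions the rule; the last vowel is.
"vamiw" has last vowel 'i'. The stems whose last vowel is 'i' (hidiw → hidiwovi, zihukfir → zihukfirovi) add -ovi.
So vamiw → vamiwovi.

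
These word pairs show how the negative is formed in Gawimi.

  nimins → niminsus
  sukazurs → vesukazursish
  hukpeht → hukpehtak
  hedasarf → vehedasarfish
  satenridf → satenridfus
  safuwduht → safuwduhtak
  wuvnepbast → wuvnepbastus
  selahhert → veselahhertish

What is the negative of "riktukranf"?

selahhert and safuwduht both end in -t yet inflect differently (veselahhertish, safuwduhtak), so the final letter is not what conditions the rule; the second-to-last letter is.
"riktukranf" has second-to-last letter 'n'. The one such stem in the data (nimins → niminsus) adds -us, so the same rule applies.
So riktukranf → riktukranfus.

riktukranfus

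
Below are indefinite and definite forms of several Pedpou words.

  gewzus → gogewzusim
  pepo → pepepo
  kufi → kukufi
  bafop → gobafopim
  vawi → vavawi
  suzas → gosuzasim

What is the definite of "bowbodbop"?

bafop and pepo both have last vowel 'o' yet inflect differently (gobafopim, pepepo), so the last vowel is not what conditions the rule; whether the stem ends in a vowel or a consonant is.
"bowbodbop" ends in a consonant. The stems ending in a consonant (gewzus → gogewzusim, suzas → gosuzasim, bafop → gobafopim) add go- … -im around the stem.
The other pattern: stems ending in a vowel repeat the first consonant+vowel as a prefix.
So bowbodbop → gobowbodbopim.

gobowbodbopim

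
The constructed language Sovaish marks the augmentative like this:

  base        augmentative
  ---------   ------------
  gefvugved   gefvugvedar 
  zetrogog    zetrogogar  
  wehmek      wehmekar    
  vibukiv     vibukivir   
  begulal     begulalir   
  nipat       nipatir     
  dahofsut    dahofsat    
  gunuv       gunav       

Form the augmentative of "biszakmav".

"biszakmav" has last vowel 'a'. The stems whose last vowel is 'a' (begulal → begulalir, nipat → nipatir) add -ir.
The other patterns: stems whose last vowel is 'e' or 'o' add -ar; stems whose last vowel is 'u' change the last vowel to 'a'.
So biszakmav → biszakmavir.

biszakmavir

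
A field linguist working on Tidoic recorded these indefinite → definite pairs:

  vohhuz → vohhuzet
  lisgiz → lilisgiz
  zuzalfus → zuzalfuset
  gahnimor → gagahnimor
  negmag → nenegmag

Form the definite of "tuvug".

tuvuget

vohhuz and lisgiz both end in -z yet inflect differently (vohhuzet, lilisgiz), so the final letter is not what conditions the rule; the last vowel is.
"tuvug" has last vowel 'u'. The stems whose last vowel is 'u' (zuzalfus → zuzalfuset, vohhuz → vohhuzet) add -et.
So tuvug → tuvuget.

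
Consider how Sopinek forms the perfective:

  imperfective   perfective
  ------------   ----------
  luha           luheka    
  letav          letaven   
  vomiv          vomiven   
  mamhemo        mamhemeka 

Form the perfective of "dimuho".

"dimuho" ends in a vowel. The stems ending in a vowel (luha → luheka, mamhemo → mamhemeka) drop the final letter and add -eka.
The other pattern: stems ending in a consonant add -en.
So dimuho → dimuheka.

dimuheka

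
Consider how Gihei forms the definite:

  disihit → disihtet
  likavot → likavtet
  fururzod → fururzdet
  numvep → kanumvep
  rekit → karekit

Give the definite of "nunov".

kanunov

"nunov" has 2 vowels. The stems with 2 vowels (numvep → kanumvep, rekit → karekit) add the prefix ka-.
So nunov → kanunov.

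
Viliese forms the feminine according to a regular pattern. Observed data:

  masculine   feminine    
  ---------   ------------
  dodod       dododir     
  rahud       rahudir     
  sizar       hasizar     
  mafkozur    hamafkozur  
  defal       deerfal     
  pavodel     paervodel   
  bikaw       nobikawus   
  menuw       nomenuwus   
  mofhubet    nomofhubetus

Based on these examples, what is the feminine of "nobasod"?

rahud and mafkozur both have last vowel 'u' yet inflect differently (rahudir, hamafkozur), so the last vowel is not what conditions the rule; the final letter is.
"nobasod" ends in -d. The stems ending in -d (dodod → dododir, rahud → rahudir) add -ir.
The other patterns: stems ending in -r add the prefix ha-; stems ending in -l insert -er- after the first vowel; stems ending in -t or -w add no- … -us around the stem.
So nobasod → nobasodir.

nobasodir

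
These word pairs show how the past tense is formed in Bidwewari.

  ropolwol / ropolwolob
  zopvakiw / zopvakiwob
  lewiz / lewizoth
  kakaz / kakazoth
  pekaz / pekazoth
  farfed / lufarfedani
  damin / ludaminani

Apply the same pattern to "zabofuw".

zabofuwob

damin and lewiz both have last vowel 'i' yet inflect differently (ludaminani, lewizoth), so the last vowel is not what conditions the rule; the final letter is.
"zabofuw" ends in -w. The one such stem in the data (zopvakiw → zopvakiwob) adds -ob, so the same rule applies.
So zabofuw → zabofuwob.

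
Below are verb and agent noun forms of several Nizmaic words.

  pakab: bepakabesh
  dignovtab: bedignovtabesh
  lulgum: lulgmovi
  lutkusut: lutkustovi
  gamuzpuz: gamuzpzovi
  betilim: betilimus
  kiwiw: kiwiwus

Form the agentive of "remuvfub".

lulgum and betilim both end in -m yet inflect differently (lulgmovi, betilimus), so the final letter is not what conditions the rule; the last vowel is.
"remuvfub" has last vowel 'u'. The stems whose last vowel is 'u' (lulgum → lulgmovi, lutkusut → lutkustovi, gamuzpuz → gamuzpzovi) delete the last vowel and add -ovi.
The other patterns: stems whose last vowel is 'a' add be- … -esh around the stem; stems whose last vowel is 'i' add -us.
So remuvfub → remuvfbovi.

remuvfbovi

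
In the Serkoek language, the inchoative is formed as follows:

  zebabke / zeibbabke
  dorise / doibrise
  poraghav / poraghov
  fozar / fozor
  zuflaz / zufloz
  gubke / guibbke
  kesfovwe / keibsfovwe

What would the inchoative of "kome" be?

"kome" ends in a vowel. The stems ending in a vowel (zebabke → zeibbabke, dorise → doibrise, gubke → guibbke) insert -ib- after the first vowel.
The other pattern: stems ending in a consonant change the last vowel to 'o'.
So kome → koibme.

koibme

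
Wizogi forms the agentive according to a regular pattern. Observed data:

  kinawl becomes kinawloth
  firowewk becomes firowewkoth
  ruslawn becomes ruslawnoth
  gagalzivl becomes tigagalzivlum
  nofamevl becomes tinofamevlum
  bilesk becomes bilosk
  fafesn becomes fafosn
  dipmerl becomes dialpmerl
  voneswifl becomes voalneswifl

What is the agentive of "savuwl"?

savuwloth

"savuwl" has second-to-last letter 'w'. The stems whose second-to-last letter is 'w' (kinawl → kinawloth, firowewk → firowewkoth, ruslawn → ruslawnoth) add -oth.
So savuwl → savuwloth.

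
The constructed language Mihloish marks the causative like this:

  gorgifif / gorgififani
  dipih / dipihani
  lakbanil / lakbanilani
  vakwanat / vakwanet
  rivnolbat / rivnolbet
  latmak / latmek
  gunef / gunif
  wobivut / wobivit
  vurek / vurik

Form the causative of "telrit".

gorgifif and gunef both end in -f yet inflect differently (gorgififani, gunif), so the final letter is not what conditions the rule; the last vowel is.
"telrit" has last vowel 'i'. The stems whose last vowel is 'i' (gorgifif → gorgififani, dipih → dipihani, lakbanil → lakbanilani) add -ani.
So telrit → telritani.

telritani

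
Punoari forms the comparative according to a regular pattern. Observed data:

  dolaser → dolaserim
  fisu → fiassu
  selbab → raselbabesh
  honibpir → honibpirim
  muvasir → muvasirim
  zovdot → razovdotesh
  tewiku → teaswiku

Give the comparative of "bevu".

dolaser and tewiku both have 3 vowels yet inflect differently (dolaserim, teaswiku), so the number of vowels is not what conditions the rule; the final letter is.
"bevu" ends in -u. The stems ending in -u (fisu → fiassu, tewiku → teaswiku) insert -as- after the first vowel.
So bevu → beasvu.

beasvu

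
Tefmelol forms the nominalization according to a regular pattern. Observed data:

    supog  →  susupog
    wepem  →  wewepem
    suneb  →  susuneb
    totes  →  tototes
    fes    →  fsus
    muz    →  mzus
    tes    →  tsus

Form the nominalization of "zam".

zmus

totes and fes both end in -s yet inflect differently (tototes, fsus), so the final letter is not what conditions the rule; the number of vowels is.
"zam" has 1 vowel. The stems with 1 vowel (fes → fsus, muz → mzus, tes → tsus) delete the last vowel and add -us.
The other pattern: stems with 2 vowels repeat the first consonant+vowel as a prefix.
So zam → zmus.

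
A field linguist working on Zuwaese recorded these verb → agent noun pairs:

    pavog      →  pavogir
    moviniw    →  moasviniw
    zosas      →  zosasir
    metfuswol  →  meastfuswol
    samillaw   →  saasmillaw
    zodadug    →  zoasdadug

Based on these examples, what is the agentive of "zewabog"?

zeaswabog

"zewabog" has 3 vowels. The stems with 3 vowels (metfuswol → meastfuswol, moviniw → moasviniw, zodadug → zoasdadug) insert -as- after the first vowel.
So zewabog → zeaswabog.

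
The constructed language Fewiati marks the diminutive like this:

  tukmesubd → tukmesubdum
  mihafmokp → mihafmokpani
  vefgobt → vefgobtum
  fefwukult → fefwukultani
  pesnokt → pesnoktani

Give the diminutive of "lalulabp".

lalulabpum

vefgobt and fefwukult both end in -t yet inflect differently (vefgobtum, fefwukultani), so the final letter is not what conditions the rule; the second-to-last letter is.
"lalulabp" has second-to-last letter 'b'. The stems whose second-to-last letter is 'b' (vefgobt → vefgobtum, tukmesubd → tukmesubdum) add -um.
The other pattern: stems whose second-to-last letter is 'k' or 'l' add -ani.
So lalulabp → lalulabpum.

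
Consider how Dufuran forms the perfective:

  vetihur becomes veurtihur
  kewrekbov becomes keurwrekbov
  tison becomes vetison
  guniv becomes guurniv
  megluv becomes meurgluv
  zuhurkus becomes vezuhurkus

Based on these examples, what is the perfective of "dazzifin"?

kewrekbov and tison both have last vowel 'o' yet inflect differently (keurwrekbov, vetison), so the last vowel is not what conditions the rule; the final letter is.
"dazzifin" ends in -n. The one such stem in the data (tison → vetison) adds the prefix ve-, so the same rule applies.
The other pattern: stems ending in -r or -v insert -ur- after the first vowel.
So dazzifin → vedazzifin.

vedazzifin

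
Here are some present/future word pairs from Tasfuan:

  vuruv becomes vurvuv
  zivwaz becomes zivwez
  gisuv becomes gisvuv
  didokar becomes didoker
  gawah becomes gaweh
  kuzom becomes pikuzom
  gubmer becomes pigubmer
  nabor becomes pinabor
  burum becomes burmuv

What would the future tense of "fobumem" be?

"fobumem" has last vowel 'e'. The one such stem in the data (gubmer → pigubmer) adds the prefix pi-, so the same rule applies.
The other patterns: stems whose last vowel is 'a' change the last vowel to 'e'; stems whose last vowel is 'u' delete the last vowel and add -uv.
So fobumem → pifobumem.

pifobumem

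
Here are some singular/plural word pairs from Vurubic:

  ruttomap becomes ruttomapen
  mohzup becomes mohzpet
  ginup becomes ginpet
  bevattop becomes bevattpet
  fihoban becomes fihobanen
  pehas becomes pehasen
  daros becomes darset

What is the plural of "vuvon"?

vuvnet

pehas and daros both end in -s yet inflect differently (pehasen, darset), so the final letter is not what conditions the rule; the last vowel is.
"vuvon" has last vowel 'o'. The stems whose last vowel is 'o' (daros → darset, bevattop → bevattpet) delete the last vowel and add -et.
The other pattern: stems whose last vowel is 'a' add -en.
So vuvon → vuvnet.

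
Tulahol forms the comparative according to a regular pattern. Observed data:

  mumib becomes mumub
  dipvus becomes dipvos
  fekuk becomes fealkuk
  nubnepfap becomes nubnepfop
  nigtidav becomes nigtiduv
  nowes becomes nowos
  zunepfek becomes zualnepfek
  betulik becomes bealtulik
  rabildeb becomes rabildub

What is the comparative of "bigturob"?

bigturub

betulik and mumib both have last vowel 'i' yet inflect differently (bealtulik, mumub), so the last vowel is not what conditions the rule; the final letter is.
"bigturob" ends in -b. The stems ending in -b (mumib → mumub, rabildeb → rabildub) change the last vowel to 'u'.
The other patterns: stems ending in -k insert -al- after the first vowel; stems ending in -p or -s change the last vowel to 'o'.
So bigturob → bigturub.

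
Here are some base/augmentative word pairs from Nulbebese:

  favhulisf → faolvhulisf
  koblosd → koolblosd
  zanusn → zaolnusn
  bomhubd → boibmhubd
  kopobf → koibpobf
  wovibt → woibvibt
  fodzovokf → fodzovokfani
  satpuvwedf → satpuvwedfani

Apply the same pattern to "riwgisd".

"riwgisd" has second-to-last letter 's'. The stems whose second-to-last letter is 's' (favhulisf → faolvhulisf, koblosd → koolblosd, zanusn → zaolnusn) insert -ol- after the first vowel.
So riwgisd → riolwgisd.

riolwgisd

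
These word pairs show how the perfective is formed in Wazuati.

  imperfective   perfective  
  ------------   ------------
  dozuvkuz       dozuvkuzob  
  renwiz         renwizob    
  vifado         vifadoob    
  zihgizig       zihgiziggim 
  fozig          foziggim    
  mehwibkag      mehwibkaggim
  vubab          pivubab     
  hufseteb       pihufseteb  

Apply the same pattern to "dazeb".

pidazeb

renwiz and zihgizig both have last vowel 'i' yet inflect differently (renwizob, zihgiziggim), so the last vowel is not what conditions the rule; the final letter is.
"dazeb" ends in -b. The stems ending in -b (vubab → pivubab, hufseteb → pihufseteb) add the prefix pi-.
The other patterns: stems ending in -o or -z add -ob; stems ending in -g double the final consonant and add -im.
So dazeb → pidazeb.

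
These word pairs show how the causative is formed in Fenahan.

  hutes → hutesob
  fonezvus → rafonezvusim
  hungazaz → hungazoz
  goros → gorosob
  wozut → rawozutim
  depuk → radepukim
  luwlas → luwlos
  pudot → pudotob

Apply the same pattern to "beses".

besesob

"beses" has last vowel 'e'. The one such stem in the data (hutes → hutesob) adds -ob, so the same rule applies.
So beses → besesob.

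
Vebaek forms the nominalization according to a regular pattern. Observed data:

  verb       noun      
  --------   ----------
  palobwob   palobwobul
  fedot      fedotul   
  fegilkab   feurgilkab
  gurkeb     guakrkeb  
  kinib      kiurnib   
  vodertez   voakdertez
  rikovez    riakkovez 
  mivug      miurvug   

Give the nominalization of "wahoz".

wahozul

palobwob and gurkeb both end in -b yet inflect differently (palobwobul, guakrkeb), so the final letter is not what conditions the rule; the last vowel is.
"wahoz" has last vowel 'o'. The stems whose last vowel is 'o' (palobwob → palobwobul, fedot → fedotul) add -ul.
The other patterns: stems whose last vowel is 'e' insert -ak- after the first vowel; stems whose last vowel is 'a', 'i' or 'u' insert -ur- after the first vowel.
So wahoz → wahozul.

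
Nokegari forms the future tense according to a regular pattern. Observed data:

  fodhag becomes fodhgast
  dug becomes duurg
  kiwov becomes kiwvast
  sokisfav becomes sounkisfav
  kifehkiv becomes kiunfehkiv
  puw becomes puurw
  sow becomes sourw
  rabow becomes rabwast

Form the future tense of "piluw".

pilwast

"piluw" has 2 vowels. The stems with 2 vowels (kiwov → kiwvast, fodhag → fodhgast, rabow → rabwast) delete the last vowel and add -ast.
So piluw → pilwast.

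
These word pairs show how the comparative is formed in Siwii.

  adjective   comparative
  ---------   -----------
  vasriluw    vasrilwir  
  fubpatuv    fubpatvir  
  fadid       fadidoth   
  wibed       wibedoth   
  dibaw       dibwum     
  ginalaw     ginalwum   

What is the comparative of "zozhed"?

vasriluw and dibaw both end in -w yet inflect differently (vasrilwir, dibwum), so the final letter is not what conditions the rule; the last vowel is.
"zozhed" has last vowel 'e'. The one such stem in the data (wibed → wibedoth) adds -oth, so the same rule applies.
So zozhed → zozhedoth.

zozhedoth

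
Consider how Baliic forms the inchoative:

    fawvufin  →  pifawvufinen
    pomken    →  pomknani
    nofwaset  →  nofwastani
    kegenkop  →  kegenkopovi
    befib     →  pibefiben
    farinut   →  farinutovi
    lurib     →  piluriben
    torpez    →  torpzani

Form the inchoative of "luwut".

fawvufin and pomken both end in -n yet inflect differently (pifawvufinen, pomknani), so the final letter is not what conditions the rule; the last vowel is.
"luwut" has last vowel 'u'. The one such stem in the data (farinut → farinutovi) adds -ovi, so the same rule applies.
The other patterns: stems whose last vowel is 'i' add pi- … -en around the stem; stems whose last vowel is 'e' delete the last vowel and add -ani.
So luwut → luwutovi.

luwutovi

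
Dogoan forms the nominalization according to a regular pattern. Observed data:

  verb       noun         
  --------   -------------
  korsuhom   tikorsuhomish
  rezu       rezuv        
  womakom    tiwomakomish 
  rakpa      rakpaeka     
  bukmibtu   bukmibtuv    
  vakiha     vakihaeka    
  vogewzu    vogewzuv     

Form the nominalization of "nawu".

vakiha and vogewzu both begin with v- yet inflect differently (vakihaeka, vogewzuv), so the first letter is not what conditions the rule; the final letter is.
"nawu" ends in -u. The stems ending in -u (vogewzu → vogewzuv, rezu → rezuv, bukmibtu → bukmibtuv) drop the final letter and add -uv.
So nawu → nawuv.

nawuv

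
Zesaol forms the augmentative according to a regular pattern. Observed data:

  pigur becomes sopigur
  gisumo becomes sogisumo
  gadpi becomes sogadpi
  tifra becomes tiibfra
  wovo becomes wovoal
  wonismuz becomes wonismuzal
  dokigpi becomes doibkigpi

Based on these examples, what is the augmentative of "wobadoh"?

"wobadoh" begins with w-. The stems beginning with w- (wonismuz → wonismuzal, wovo → wovoal) add -al.
So wobadoh → wobadohal.

wobadohal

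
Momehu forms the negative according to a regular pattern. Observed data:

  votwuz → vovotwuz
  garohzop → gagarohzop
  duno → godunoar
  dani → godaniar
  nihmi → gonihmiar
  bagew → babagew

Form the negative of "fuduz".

fufuduz

garohzop and duno both have last vowel 'o' yet inflect differently (gagarohzop, godunoar), so the last vowel is not what conditions the rule; whether the stem ends in a vowel or a consonant is.
"fuduz" ends in a consonant. The stems ending in a consonant (votwuz → vovotwuz, bagew → babagew, garohzop → gagarohzop) repeat the first consonant+vowel as a prefix.
The other pattern: stems ending in a vowel add go- … -ar around the stem.
So fuduz → fufuduz.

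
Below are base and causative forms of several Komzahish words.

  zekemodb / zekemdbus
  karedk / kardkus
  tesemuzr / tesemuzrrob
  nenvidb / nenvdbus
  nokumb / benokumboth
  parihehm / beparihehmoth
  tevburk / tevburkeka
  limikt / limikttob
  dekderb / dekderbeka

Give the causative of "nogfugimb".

dekderb and nokumb both end in -b yet inflect differently (dekderbeka, benokumboth), so the final letter is not what conditions the rule; the second-to-last letter is.
"nogfugimb" has second-to-last letter 'm'. The one such stem in the data (nokumb → benokumboth) adds be- … -oth around the stem, so the same rule applies.
So nogfugimb → benogfugimboth.

benogfugimboth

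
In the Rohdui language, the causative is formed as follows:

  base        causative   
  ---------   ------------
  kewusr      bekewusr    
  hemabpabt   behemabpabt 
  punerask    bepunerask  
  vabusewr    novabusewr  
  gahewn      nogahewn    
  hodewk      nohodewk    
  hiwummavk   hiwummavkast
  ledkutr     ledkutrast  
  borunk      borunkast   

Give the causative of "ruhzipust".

beruhzipust

kewusr and vabusewr both end in -r yet inflect differently (bekewusr, novabusewr), so the final letter is not what conditions the rule; the second-to-last letter is.
"ruhzipust" has second-to-last letter 's'. The stems whose second-to-last letter is 's' (kewusr → bekewusr, punerask → bepunerask) add the prefix be-.
The other patterns: stems whose second-to-last letter is 'w' add the prefix no-; stems whose second-to-last letter is 'n', 't' or 'v' add -ast.
So ruhzipust → beruhzipust.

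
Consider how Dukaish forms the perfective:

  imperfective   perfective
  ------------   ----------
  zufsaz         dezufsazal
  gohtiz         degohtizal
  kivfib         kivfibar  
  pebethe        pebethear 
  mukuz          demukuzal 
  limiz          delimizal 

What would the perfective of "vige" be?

vigear

limiz and kivfib both have last vowel 'i' yet inflect differently (delimizal, kivfibar), so the last vowel is not what conditions the rule; the final letter is.
"vige" ends in -e. The one such stem in the data (pebethe → pebethear) adds -ar, so the same rule applies.
The other pattern: stems ending in -z add de- … -al around the stem.
So vige → vigear.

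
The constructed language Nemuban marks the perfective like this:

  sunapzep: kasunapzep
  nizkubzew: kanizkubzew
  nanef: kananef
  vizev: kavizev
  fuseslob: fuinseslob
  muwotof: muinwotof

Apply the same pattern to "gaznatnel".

nanef and muwotof both end in -f yet inflect differently (kananef, muinwotof), so the final letter is not what conditions the rule; the last vowel is.
"gaznatnel" has last vowel 'e'. The stems whose last vowel is 'e' (sunapzep → kasunapzep, nizkubzew → kanizkubzew, nanef → kananef) add the prefix ka-.
So gaznatnel → kagaznatnel.

kagaznatnel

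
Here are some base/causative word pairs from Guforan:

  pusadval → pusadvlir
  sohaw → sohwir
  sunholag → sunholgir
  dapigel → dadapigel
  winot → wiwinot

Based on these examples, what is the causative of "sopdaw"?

"sopdaw" has last vowel 'a'. The stems whose last vowel is 'a' (pusadval → pusadvlir, sohaw → sohwir, sunholag → sunholgir) delete the last vowel and add -ir.
So sopdaw → sopdwir.

sopdwir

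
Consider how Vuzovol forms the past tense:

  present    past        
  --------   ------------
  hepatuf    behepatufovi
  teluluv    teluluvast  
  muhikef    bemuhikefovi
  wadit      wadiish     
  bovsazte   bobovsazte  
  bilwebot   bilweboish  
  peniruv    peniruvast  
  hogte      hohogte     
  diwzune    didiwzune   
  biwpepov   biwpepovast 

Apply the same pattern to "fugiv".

muhikef and hogte both have last vowel 'e' yet inflect differently (bemuhikefovi, hohogte), so the last vowel is not what conditions the rule; the final letter is.
"fugiv" ends in -v. The stems ending in -v (teluluv → teluluvast, biwpepov → biwpepovast, peniruv → peniruvast) add -ast.
The other patterns: stems ending in -f add be- … -ovi around the stem; stems ending in -e repeat the first consonant+vowel as a prefix; stems ending in -t drop the final letter and add -ish.
So fugiv → fugivast.

fugivast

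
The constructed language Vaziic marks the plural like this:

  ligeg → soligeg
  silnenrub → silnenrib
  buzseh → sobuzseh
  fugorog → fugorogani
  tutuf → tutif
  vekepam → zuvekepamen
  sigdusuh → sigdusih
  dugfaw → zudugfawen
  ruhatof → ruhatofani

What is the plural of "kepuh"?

kepih

"kepuh" has last vowel 'u'. The stems whose last vowel is 'u' (silnenrub → silnenrib, tutuf → tutif, sigdusuh → sigdusih) change the last vowel to 'i'.
So kepuh → kepih.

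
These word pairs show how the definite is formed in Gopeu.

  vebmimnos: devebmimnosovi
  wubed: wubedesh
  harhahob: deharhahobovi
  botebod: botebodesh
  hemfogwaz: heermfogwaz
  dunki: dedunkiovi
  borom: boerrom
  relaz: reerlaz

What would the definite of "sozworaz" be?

borom and botebod both have last vowel 'o' yet inflect differently (boerrom, botebodesh), so the last vowel is not what conditions the rule; the final letter is.
"sozworaz" ends in -z. The stems ending in -z (hemfogwaz → heermfogwaz, relaz → reerlaz) insert -er- after the first vowel.
The other patterns: stems ending in -d add -esh; stems ending in -b, -i or -s add de- … -ovi around the stem.
So sozworaz → soerzworaz.

soerzworaz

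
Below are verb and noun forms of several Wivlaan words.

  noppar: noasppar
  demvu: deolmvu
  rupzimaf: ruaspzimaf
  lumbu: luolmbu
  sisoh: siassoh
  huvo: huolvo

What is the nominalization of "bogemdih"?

huvo and sisoh both have last vowel 'o' yet inflect differently (huolvo, siassoh), so the last vowel is not what conditions the rule; whether the stem ends in a vowel or a consonant is.
"bogemdih" ends in a consonant. The stems ending in a consonant (sisoh → siassoh, rupzimaf → ruaspzimaf, noppar → noasppar) insert -as- after the first vowel.
So bogemdih → boasgemdih.

boasgemdih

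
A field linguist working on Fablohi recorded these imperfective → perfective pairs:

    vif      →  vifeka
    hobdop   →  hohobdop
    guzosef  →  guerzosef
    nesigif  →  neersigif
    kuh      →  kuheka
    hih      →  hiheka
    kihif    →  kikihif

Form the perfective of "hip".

hipeka

vif and kihif both end in -f yet inflect differently (vifeka, kikihif), so the final letter is not what conditions the rule; the number of vowels is.
"hip" has 1 vowel. The stems with 1 vowel (vif → vifeka, hih → hiheka, kuh → kuheka) add -eka.
The other patterns: stems with 2 vowels repeat the first consonant+vowel as a prefix; stems with 3 vowels insert -er- after the first vowel.
So hip → hipeka.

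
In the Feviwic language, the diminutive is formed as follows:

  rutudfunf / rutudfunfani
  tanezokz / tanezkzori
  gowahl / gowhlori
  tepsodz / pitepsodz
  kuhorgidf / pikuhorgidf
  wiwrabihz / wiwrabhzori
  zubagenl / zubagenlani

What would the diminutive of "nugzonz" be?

rutudfunf and kuhorgidf both end in -f yet inflect differently (rutudfunfani, pikuhorgidf), so the final letter is not what conditions the rule; the second-to-last letter is.
"nugzonz" has second-to-last letter 'n'. The stems whose second-to-last letter is 'n' (rutudfunf → rutudfunfani, zubagenl → zubagenlani) add -ani.
So nugzonz → nugzonzani.

nugzonzani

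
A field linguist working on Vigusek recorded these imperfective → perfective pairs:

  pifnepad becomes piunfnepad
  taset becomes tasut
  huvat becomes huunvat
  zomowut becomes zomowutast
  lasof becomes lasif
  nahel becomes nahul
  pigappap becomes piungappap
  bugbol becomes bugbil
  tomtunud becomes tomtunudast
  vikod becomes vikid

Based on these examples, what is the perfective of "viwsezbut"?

pifnepad and vikod both end in -d yet inflect differently (piunfnepad, vikid), so the final letter is not what conditions the rule; the last vowel is.
"viwsezbut" has last vowel 'u'. The stems whose last vowel is 'u' (tomtunud → tomtunudast, zomowut → zomowutast) add -ast.
The other patterns: stems whose last vowel is 'a' insert -un- after the first vowel; stems whose last vowel is 'o' change the last vowel to 'i'; stems whose last vowel is 'e' change the last vowel to 'u'.
So viwsezbut → viwsezbutast.

viwsezbutast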